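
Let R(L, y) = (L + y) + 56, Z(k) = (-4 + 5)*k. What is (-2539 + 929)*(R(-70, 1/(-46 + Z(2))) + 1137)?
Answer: -39775855/22 ≈ -1.8080e+6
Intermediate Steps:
Z(k) = k (Z(k) = 1*k = k)
R(L, y) = 56 + L + y
(-2539 + 929)*(R(-70, 1/(-46 + Z(2))) + 1137) = (-2539 + 929)*((56 - 70 + 1/(-46 + 2)) + 1137) = -1610*((56 - 70 + 1/(-44)) + 1137) = -1610*((56 - 70 - 1/44) + 1137) = -1610*(-617/44 + 1137) = -1610*49411/44 = -39775855/22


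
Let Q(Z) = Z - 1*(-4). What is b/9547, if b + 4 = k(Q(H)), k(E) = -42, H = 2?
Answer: -46/9547 ≈ -0.0048183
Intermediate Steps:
Q(Z) = 4 + Z (Q(Z) = Z + 4 = 4 + Z)
b = -46 (b = -4 - 42 = -46)
b/9547 = -46/9547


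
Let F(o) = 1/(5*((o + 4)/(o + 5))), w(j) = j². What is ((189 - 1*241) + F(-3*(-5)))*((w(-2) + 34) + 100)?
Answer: -135792/19 ≈ -7146.9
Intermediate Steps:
F(o) = (5 + o)/(5*(4 + o)) (F(o) = 1/(5*((4 + o)/(5 + o))) = 1/(5*(4 + o)/(5 + o)) = (5 + o)/(5*(4 + o)))
((189 - 1*241) + F(-3*(-5)))*((w(-2) + 34) + 100) = ((189 - 1*241) + (5 - 3*(-5))/(5*(4 - 3*(-5))))*(((-2)² + 34) + 100) = ((189 - 241) + (5 + 15)/(5*(4 + 15)))*((4 + 34) + 100) = (-52 + (⅕)*20/19)*(38 + 100) = (-52 + (⅕)*(1/19)*20)*138 = (-52 + 4/19)*138 = -984/19*138 = -135792/19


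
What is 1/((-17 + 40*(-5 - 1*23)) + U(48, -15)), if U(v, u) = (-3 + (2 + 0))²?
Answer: -1/1136 ≈ -0.00088028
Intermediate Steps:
U(v, u) = 1 (U(v, u) = (-3 + 2)² = (-1)² = 1)
1/((-17 + 40*(-5 - 1*23)) + U(48, -15)) = 1/((-17 + 40*(-5 - 1*23)) + 1) = 1/((-17 + 40*(-5 - 23)) + 1) = 1/((-17 + 40*(-28)) + 1) = 1/((-17 - 1120) + 1) = 1/(-1137 + 1) = 1/(-1136) = -1/1136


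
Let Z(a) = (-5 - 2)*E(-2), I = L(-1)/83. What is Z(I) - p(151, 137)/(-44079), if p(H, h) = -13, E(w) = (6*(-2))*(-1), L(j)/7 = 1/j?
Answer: -3702649/44079 ≈ -84.000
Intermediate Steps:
L(j) = 7/j
E(w) = 12 (E(w) = -12*(-1) = 12)
I = -7/83 (I = (7/(-1))/83 = (7*(-1))*(1/83) = -7*1/83 = -7/83 ≈ -0.084337)
Z(a) = -84 (Z(a) = (-5 - 2)*12 = -7*12 = -84)
Z(I) - p(151, 137)/(-44079) = -84 - (-13)/(-44079) = -84 - (-13)*(-1)/44079 = -84 - 1*13/44079 = -84 - 13/44079 = -3702649/44079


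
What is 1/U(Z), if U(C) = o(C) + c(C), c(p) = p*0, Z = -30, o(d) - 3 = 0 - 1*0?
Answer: 1/3 ≈ 0.33333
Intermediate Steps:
o(d) = 3 (o(d) = 3 + (0 - 1*0) = 3 + (0 + 0) = 3 + 0 = 3)
c(p) = 0
U(C) = 3 (U(C) = 3 + 0 = 3)
1/U(Z) = 1/3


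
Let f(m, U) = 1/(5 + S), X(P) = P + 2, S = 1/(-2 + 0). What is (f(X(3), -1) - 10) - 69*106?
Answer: -65914/9 ≈ -7323.8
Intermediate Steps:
S = -1/2 (S = 1/(-2) = -1/2 ≈ -0.50000)
X(P) = 2 + P
f(m, U) = 2/9 (f(m, U) = 1/(5 - 1/2) = 1/(9/2) = 2/9)
(f(X(3), -1) - 10) - 69*106 = (2/9 - 10) - 69*106 = -88/9 - 7314 = -65914/9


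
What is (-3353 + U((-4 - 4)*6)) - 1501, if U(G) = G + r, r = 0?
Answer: -4902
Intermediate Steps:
U(G) = G (U(G) = G + 0 = G)
(-3353 + U((-4 - 4)*6)) - 1501 = (-3353 + (-4 - 4)*6) - 1501 = (-3353 - 8*6) - 1501 = (-3353 - 48) - 1501 = -3401 - 1501 = -4902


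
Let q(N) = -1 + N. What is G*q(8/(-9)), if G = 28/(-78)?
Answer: 238/351 ≈ 0.67806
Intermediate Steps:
G = -14/39 (G = 28*(-1/78) = -14/39 ≈ -0.35897)
G*q(8/(-9)) = -14*(-1 + 8/(-9))/39 = -14*(-1 + 8*(-⅑))/39 = -14*(-1 - 8/9)/39 = -14/39*(-17/9) = 238/351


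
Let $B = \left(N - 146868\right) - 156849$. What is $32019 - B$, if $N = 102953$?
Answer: $232783$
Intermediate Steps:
$B = -200764$ ($B = \left(102953 - 146868\right) - 156849 = -43915 - 156849 = -200764$)
$32019 - B = 32019 - -200764 = 32019 + 200764 = 232783$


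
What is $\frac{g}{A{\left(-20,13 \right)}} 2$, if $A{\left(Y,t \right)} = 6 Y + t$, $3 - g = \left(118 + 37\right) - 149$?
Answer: $\frac{6}{107} \approx 0.056075$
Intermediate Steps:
$g = -3$ ($g = 3 - \left(\left(118 + 37\right) - 149\right) = 3 - \left(155 - 149\right) = 3 - 6 = -3$)
$A{\left(Y,t \right)} = t + 6 Y$
$\frac{g}{A{\left(-20,13 \right)}} 2 = - \frac{3}{13 + 6 \left(-20\right)} 2 = - \frac{3}{13 - 120} \cdot 2 = - \frac{3}{-107} \cdot 2 = \left(-3\right) \left(- \frac{1}{107}\right) 2 = \frac{3}{107} \cdot 2 = \frac{6}{107}$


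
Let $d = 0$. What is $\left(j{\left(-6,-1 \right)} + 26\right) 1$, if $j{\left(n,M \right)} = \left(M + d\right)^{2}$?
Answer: $27$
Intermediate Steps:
$j{\left(n,M \right)} = M^{2}$ ($j{\left(n,M \right)} = \left(M + 0\right)^{2} = M^{2}$)
$\left(j{\left(-6,-1 \right)} + 26\right) 1 = \left(\left(-1\right)^{2} + 26\right) 1 = \left(1 + 26\right) 1 = 27 \cdot 1 = 27$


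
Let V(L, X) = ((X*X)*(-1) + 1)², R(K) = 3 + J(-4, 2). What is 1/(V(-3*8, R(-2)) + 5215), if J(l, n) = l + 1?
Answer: 1/5216 ≈ 0.00019172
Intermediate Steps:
J(l, n) = 1 + l
R(K) = 0 (R(K) = 3 + (1 - 4) = 3 - 3 = 0)
V(L, X) = (1 - X²)² (V(L, X) = (X²*(-1) + 1)² = (-X² + 1)² = (1 - X²)²)
1/(V(-3*8, R(-2)) + 5215) = 1/((-1 + 0²)² + 5215) = 1/((-1 + 0)² + 5215) = 1/((-1)² + 5215) = 1/(1 + 5215) = 1/5216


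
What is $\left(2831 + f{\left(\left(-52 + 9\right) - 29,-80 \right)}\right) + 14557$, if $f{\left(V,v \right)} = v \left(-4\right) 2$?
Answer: $18028$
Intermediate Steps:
$f{\left(V,v \right)} = - 8 v$ ($f{\left(V,v \right)} = - 4 v 2 = - 8 v$)
$\left(2831 + f{\left(\left(-52 + 9\right) - 29,-80 \right)}\right) + 14557 = \left(2831 - -640\right) + 14557 = \left(2831 + 640\right) + 14557 = 3471 + 14557 = 18028$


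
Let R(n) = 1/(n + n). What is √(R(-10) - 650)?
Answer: I*√65005/10 ≈ 25.496*I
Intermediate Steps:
R(n) = 1/(2*n)
√(R(-10) - 650) = √((½)/(-10) - 650) = √((½)*(-⅒) - 650) = √(-1/20 - 650) = √(-13001/20) = I*√65005/10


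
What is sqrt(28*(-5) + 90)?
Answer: 5*I*sqrt(2) ≈ 7.0711*I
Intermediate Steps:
sqrt(28*(-5) + 90) = sqrt(-140 + 90) = sqrt(-50) = 5*I*sqrt(2)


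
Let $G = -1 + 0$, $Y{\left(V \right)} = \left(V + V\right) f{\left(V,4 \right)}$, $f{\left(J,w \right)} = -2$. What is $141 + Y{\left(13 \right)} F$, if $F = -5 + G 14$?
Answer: $1129$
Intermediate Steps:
$Y{\left(V \right)} = - 4 V$ ($Y{\left(V \right)} = \left(V + V\right) \left(-2\right) = 2 V \left(-2\right) = - 4 V$)
$G = -1$
$F = -19$ ($F = -5 - 14 = -19$)
$141 + Y{\left(13 \right)} F = 141 + \left(-4\right) 13 \left(-19\right) = 141 - -988 = 141 + 988 = 1129$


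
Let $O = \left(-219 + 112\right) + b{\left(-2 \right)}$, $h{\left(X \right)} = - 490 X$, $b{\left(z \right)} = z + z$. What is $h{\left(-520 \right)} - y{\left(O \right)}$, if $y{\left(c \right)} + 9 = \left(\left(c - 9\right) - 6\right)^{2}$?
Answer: $238933$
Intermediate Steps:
$b{\left(z \right)} = 2 z$
$O = -111$ ($O = \left(-219 + 112\right) + 2 \left(-2\right) = -107 - 4 = -111$)
$y{\left(c \right)} = -9 + \left(-15 + c\right)^{2}$ ($y{\left(c \right)} = -9 + \left(\left(c - 9\right) - 6\right)^{2} = -9 + \left(\left(-9 + c\right) - 6\right)^{2} = -9 + \left(-15 + c\right)^{2}$)
$h{\left(-520 \right)} - y{\left(O \right)} = \left(-490\right) \left(-520\right) - \left(-9 + \left(-15 - 111\right)^{2}\right) = 254800 - \left(-9 + \left(-126\right)^{2}\right) = 254800 - \left(-9 + 15876\right) = 254800 - 15867 = 238933$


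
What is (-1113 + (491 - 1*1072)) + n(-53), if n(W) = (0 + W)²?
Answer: 1115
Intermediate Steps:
n(W) = W²
(-1113 + (491 - 1*1072)) + n(-53) = (-1113 + (491 - 1*1072)) + (-53)² = (-1113 + (491 - 1072)) + 2809 = (-1113 - 581) + 2809 = -1694 + 2809 = 1115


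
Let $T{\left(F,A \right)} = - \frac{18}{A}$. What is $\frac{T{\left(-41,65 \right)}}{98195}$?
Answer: $- \frac{18}{6382675} \approx -2.8201 \cdot 10^{-6}$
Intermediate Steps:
$\frac{T{\left(-41,65 \right)}}{98195} = \frac{\left(-18\right) \frac{1}{65}}{98195} = \left(-18\right) \frac{1}{65} \cdot \frac{1}{98195} = \left(- \frac{18}{65}\right) \frac{1}{98195} = - \frac{18}{6382675}$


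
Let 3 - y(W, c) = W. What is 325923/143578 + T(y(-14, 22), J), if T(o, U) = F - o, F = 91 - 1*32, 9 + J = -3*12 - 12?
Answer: 6356199/143578 ≈ 44.270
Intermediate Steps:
y(W, c) = 3 - W
J = -57 (J = -9 + (-3*12 - 12) = -9 + (-36 - 12) = -9 - 48 = -57)
F = 59 (F = 91 - 32 = 59)
T(o, U) = 59 - o
325923/143578 + T(y(-14, 22), J) = 325923/143578 + (59 - (3 - 1*(-14))) = 325923*(1/143578) + (59 - (3 + 14)) = 325923/143578 + (59 - 1*17) = 325923/143578 + (59 - 17) = 325923/143578 + 42 = 6356199/143578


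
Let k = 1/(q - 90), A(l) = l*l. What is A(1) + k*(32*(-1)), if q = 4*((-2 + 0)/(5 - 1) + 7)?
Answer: 3/2 ≈ 1.5000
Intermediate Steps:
A(l) = l²
q = 26 (q = 4*(-2/4 + 7) = 4*(-2*¼ + 7) = 4*(-½ + 7) = 4*(13/2) = 26)
k = -1/64 (k = 1/(26 - 90) = 1/(-64) = -1/64 ≈ -0.015625)
A(1) + k*(32*(-1)) = 1² - (-1)/2 = 1 - 1/64*(-32) = 1 + ½ = 3/2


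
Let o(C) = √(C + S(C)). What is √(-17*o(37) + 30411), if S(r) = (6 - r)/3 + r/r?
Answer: √(273699 - 51*√249)/3 ≈ 174.13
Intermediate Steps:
S(r) = 3 - r/3 (S(r) = (6 - r)*(⅓) + 1 = (2 - r/3) + 1 = 3 - r/3)
o(C) = √(3 + 2*C/3) (o(C) = √(C + (3 - C/3)) = √(3 + 2*C/3))
√(-17*o(37) + 30411) = √(-17*√(27 + 6*37)/3 + 30411) = √(-17*√(27 + 222)/3 + 30411) = √(-17*√249/3 + 30411) = √(30411 - 17*√249/3)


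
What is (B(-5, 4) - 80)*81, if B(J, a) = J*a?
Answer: -8100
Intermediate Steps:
(B(-5, 4) - 80)*81 = (-5*4 - 80)*81 = (-20 - 80)*81 = -100*81 = -8100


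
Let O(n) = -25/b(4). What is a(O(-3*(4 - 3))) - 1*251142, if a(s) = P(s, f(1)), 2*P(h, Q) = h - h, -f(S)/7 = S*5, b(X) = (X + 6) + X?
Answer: -251142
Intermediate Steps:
b(X) = 6 + 2*X (b(X) = (6 + X) + X = 6 + 2*X)
f(S) = -35*S (f(S) = -7*S*5 = -35*S)
O(n) = -25/14 (O(n) = -25/(6 + 2*4) = -25/(6 + 8) = -25/14)
P(h, Q) = 0 (P(h, Q) = (h - h)/2 = (½)*0 = 0)
a(s) = 0
a(O(-3*(4 - 3))) - 1*251142 = 0 - 1*251142 = 0 - 251142 = -251142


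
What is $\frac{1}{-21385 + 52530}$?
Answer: $\frac{1}{31145} \approx 3.2108 \cdot 10^{-5}$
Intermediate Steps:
$\frac{1}{-21385 + 52530} = \frac{1}{31145}$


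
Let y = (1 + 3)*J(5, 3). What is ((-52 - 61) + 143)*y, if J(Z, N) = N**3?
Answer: 3240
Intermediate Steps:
y = 108 (y = (1 + 3)*3**3 = 4*27 = 108)
((-52 - 61) + 143)*y = ((-52 - 61) + 143)*108 = (-113 + 143)*108 = 30*108 = 3240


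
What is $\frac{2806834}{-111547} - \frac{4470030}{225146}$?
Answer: $- \frac{565282942087}{12557180431} \approx -45.017$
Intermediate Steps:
$\frac{2806834}{-111547} - \frac{4470030}{225146} = 2806834 \left(- \frac{1}{111547}\right) - \frac{2235015}{112573} = - \frac{2806834}{111547} - \frac{2235015}{112573} = - \frac{565282942087}{12557180431}$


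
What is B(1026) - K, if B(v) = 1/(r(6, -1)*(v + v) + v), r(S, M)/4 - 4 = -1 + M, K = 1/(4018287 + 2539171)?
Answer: 1635004/28593795609 ≈ 5.7180e-5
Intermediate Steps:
K = 1/6557458 ≈ 1.5250e-7
r(S, M) = 12 + 4*M (r(S, M) = 16 + 4*(-1 + M) = 16 + (-4 + 4*M) = 12 + 4*M)
B(v) = 1/(17*v) (B(v) = 1/((12 + 4*(-1))*(v + v) + v) = 1/((12 - 4)*(2*v) + v) = 1/(8*(2*v) + v) = 1/(16*v + v) = 1/(17*v))
B(1026) - K = (1/17)/1026 - 1*1/6557458 = (1/17)*(1/1026) - 1/6557458 = 1/17442 - 1/6557458 = 1635004/28593795609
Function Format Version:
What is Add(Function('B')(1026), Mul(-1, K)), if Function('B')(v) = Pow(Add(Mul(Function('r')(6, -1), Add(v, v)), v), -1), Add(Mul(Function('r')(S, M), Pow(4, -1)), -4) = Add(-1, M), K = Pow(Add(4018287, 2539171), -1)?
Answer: Rational(1635004, 28593795609) ≈ 5.7180e-5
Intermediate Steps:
K = Rational(1, 6557458) (K = Pow(6557458, -1) = Rational(1, 6557458) ≈ 1.5250e-7)
Function('r')(S, M) = Add(12, Mul(4, M)) (Function('r')(S, M) = Add(16, Mul(4, Add(-1, M))) = Add(16, Add(-4, Mul(4, M))) = Add(12, Mul(4, M)))
Function('B')(v) = Mul(Rational(1, 17), Pow(v, -1)) (Function('B')(v) = Pow(Add(Mul(Add(12, Mul(4, -1)), Add(v, v)), v), -1) = Pow(Add(Mul(Add(12, -4), Mul(2, v)), v), -1) = Pow(Add(Mul(8, Mul(2, v)), v), -1) = Pow(Add(Mul(16, v), v), -1) = Pow(Mul(17, v), -1) = Mul(Rational(1, 17), Pow(v, -1)))
Add(Function('B')(1026), Mul(-1, K)) = Add(Mul(Rational(1, 17), Pow(1026, -1)), Mul(-1, Rational(1, 6557458))) = Add(Mul(Rational(1, 17), Rational(1, 1026)), Rational(-1, 6557458)) = Add(Rational(1, 17442), Rational(-1, 6557458)) = Rational(1635004, 28593795609)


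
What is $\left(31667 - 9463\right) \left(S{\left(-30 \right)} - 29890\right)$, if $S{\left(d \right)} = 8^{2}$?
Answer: $-662256504$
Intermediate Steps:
$S{\left(d \right)} = 64$
$\left(31667 - 9463\right) \left(S{\left(-30 \right)} - 29890\right) = \left(31667 - 9463\right) \left(64 - 29890\right) = 22204 \left(-29826\right) = -662256504$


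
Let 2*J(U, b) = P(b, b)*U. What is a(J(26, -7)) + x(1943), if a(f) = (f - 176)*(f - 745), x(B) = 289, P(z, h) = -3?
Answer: 168849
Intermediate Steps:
J(U, b) = -3*U/2 (J(U, b) = (-3*U)/2 = -3*U/2)
a(f) = (-745 + f)*(-176 + f) (a(f) = (-176 + f)*(-745 + f) = (-745 + f)*(-176 + f))
a(J(26, -7)) + x(1943) = (131120 + (-3/2*26)² - (-2763)*26/2) + 289 = (131120 + (-39)² - 921*(-39)) + 289 = (131120 + 1521 + 35919) + 289 = 168560 + 289 = 168849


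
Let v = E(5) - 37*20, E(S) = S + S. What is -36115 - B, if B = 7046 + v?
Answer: -42431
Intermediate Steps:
E(S) = 2*S
v = -730 (v = 2*5 - 37*20 = 10 - 740 = -730)
B = 6316 (B = 7046 - 730 = 6316)
-36115 - B = -36115 - 1*6316 = -36115 - 6316 = -42431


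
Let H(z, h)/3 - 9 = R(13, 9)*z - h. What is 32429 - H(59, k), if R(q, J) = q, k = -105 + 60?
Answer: 29966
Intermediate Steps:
k = -45
H(z, h) = 27 - 3*h + 39*z (H(z, h) = 27 + 3*(13*z - h) = 27 + 3*(-h + 13*z) = 27 + (-3*h + 39*z) = 27 - 3*h + 39*z)
32429 - H(59, k) = 32429 - (27 - 3*(-45) + 39*59) = 32429 - (27 + 135 + 2301) = 32429 - 1*2463 = 32429 - 2463 = 29966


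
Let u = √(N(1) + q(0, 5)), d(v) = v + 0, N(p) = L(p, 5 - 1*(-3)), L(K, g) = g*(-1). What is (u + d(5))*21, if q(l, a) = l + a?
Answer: 105 + 21*I*√3 ≈ 105.0 + 36.373*I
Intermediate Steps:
q(l, a) = a + l
L(K, g) = -g
N(p) = -8 (N(p) = -(5 - 1*(-3)) = -(5 + 3) = -1*8 = -8)
d(v) = v
u = I*√3 (u = √(-8 + (5 + 0)) = √(-8 + 5) = √(-3) = I*√3 ≈ 1.732*I)
(u + d(5))*21 = (I*√3 + 5)*21 = (5 + I*√3)*21 = 105 + 21*I*√3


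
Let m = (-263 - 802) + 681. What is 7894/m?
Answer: -3947/192 ≈ -20.557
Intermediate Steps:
m = -384 (m = -1065 + 681 = -384)
7894/m = 7894/(-384) = 7894*(-1/384) = -3947/192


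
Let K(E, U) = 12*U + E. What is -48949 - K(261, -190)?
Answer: -46930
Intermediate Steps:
K(E, U) = E + 12*U
-48949 - K(261, -190) = -48949 - (261 + 12*(-190)) = -48949 - (261 - 2280) = -48949 - 1*(-2019) = -48949 + 2019 = -46930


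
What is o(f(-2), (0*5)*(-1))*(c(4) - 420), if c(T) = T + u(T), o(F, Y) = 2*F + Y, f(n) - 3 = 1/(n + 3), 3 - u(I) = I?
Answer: -3336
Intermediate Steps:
u(I) = 3 - I
f(n) = 3 + 1/(3 + n) (f(n) = 3 + 1/(n + 3) = 3 + 1/(3 + n))
o(F, Y) = Y + 2*F
c(T) = 3 (c(T) = T + (3 - T) = 3)
o(f(-2), (0*5)*(-1))*(c(4) - 420) = ((0*5)*(-1) + 2*((10 + 3*(-2))/(3 - 2)))*(3 - 420) = (0*(-1) + 2*((10 - 6)/1))*(-417) = (0 + 2*(1*4))*(-417) = (0 + 2*4)*(-417) = (0 + 8)*(-417) = 8*(-417) = -3336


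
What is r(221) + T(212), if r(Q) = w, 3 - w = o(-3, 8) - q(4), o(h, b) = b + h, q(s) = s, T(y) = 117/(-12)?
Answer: -31/4 ≈ -7.7500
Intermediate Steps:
T(y) = -39/4 (T(y) = 117*(-1/12) = -39/4)
w = 2 (w = 3 - ((8 - 3) - 1*4) = 3 - (5 - 4) = 3 - 1*1 = 3 - 1 = 2)
r(Q) = 2
r(221) + T(212) = 2 - 39/4 = -31/4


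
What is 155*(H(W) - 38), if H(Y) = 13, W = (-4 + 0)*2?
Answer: -3875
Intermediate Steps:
W = -8 (W = -4*2 = -8)
155*(H(W) - 38) = 155*(13 - 38) = 155*(-25) = -3875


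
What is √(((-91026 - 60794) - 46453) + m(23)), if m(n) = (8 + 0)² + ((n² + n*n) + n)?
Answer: 2*I*√49282 ≈ 443.99*I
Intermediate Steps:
m(n) = 64 + n + 2*n² (m(n) = 8² + ((n² + n²) + n) = 64 + (2*n² + n) = 64 + (n + 2*n²) = 64 + n + 2*n²)
√(((-91026 - 60794) - 46453) + m(23)) = √(((-91026 - 60794) - 46453) + (64 + 23 + 2*23²)) = √((-151820 - 46453) + (64 + 23 + 2*529)) = √(-198273 + (64 + 23 + 1058)) = √(-198273 + 1145) = √(-197128) = 2*I*√49282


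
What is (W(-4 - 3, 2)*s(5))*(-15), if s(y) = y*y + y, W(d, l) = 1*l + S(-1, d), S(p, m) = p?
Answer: -450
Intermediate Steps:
W(d, l) = -1 + l (W(d, l) = 1*l - 1 = l - 1 = -1 + l)
s(y) = y + y² (s(y) = y² + y = y + y²)
(W(-4 - 3, 2)*s(5))*(-15) = ((-1 + 2)*(5*(1 + 5)))*(-15) = (1*(5*6))*(-15) = (1*30)*(-15) = 30*(-15) = -450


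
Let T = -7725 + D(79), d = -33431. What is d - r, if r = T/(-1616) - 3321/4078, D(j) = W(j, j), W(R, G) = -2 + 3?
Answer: -27542253303/823756 ≈ -33435.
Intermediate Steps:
W(R, G) = 1
D(j) = 1
T = -7724 (T = -7725 + 1 = -7724)
r = 3266467/823756 (r = -7724/(-1616) - 3321/4078 = -7724*(-1/1616) - 3321*1/4078 = 1931/404 - 3321/4078 = 3266467/823756 ≈ 3.9653)
d - r = -33431 - 1*3266467/823756 = -33431 - 3266467/823756 = -27542253303/823756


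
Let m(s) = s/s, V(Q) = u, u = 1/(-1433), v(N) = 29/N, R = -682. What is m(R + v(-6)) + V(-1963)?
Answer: 1432/1433 ≈ 0.99930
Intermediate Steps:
u = -1/1433 ≈ -0.00069784
V(Q) = -1/1433
m(s) = 1
m(R + v(-6)) + V(-1963) = 1 - 1/1433 = 1432/1433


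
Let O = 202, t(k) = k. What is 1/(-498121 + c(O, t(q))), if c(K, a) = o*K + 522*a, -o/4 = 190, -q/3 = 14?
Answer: -1/673565 ≈ -1.4846e-6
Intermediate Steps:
q = -42 (q = -3*14 = -42)
o = -760 (o = -4*190 = -760)
c(K, a) = -760*K + 522*a
1/(-498121 + c(O, t(q))) = 1/(-498121 + (-760*202 + 522*(-42))) = 1/(-498121 + (-153520 - 21924)) = 1/(-498121 - 175444) = 1/(-673565) = -1/673565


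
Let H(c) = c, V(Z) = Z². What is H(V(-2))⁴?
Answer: 256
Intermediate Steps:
H(V(-2))⁴ = ((-2)²)⁴ = 4⁴ = 256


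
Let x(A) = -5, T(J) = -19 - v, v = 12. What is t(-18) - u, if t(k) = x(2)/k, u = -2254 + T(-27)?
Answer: 41135/18 ≈ 2285.3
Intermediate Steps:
T(J) = -31 (T(J) = -19 - 1*12 = -19 - 12 = -31)
u = -2285 (u = -2254 - 31 = -2285)
t(k) = -5/k
t(-18) - u = -5/(-18) - 1*(-2285) = -5*(-1/18) + 2285 = 5/18 + 2285 = 41135/18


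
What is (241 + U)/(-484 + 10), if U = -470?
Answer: 229/474 ≈ 0.48312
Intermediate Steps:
(241 + U)/(-484 + 10) = (241 - 470)/(-484 + 10) = -229/(-474) = -229*(-1/474) = 229/474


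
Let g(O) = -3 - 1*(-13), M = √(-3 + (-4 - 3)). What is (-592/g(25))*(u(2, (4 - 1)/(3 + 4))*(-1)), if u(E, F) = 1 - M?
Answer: 296/5 - 296*I*√10/5 ≈ 59.2 - 187.21*I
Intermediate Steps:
M = I*√10 (M = √(-3 - 7) = √(-10) = I*√10 ≈ 3.1623*I)
g(O) = 10 (g(O) = -3 + 13 = 10)
u(E, F) = 1 - I*√10
(-592/g(25))*(u(2, (4 - 1)/(3 + 4))*(-1)) = (-592/10)*((1 - I*√10)*(-1)) = (-592*⅒)*(-1 + I*√10) = -296*(-1 + I*√10)/5 = 296/5 - 296*I*√10/5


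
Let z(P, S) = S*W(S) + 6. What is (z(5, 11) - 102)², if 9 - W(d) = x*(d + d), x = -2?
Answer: 237169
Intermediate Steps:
W(d) = 9 + 4*d (W(d) = 9 - (-2)*(d + d) = 9 - (-2)*2*d = 9 - (-4)*d = 9 + 4*d)
z(P, S) = 6 + S*(9 + 4*S) (z(P, S) = S*(9 + 4*S) + 6 = 6 + S*(9 + 4*S))
(z(5, 11) - 102)² = ((6 + 11*(9 + 4*11)) - 102)² = ((6 + 11*(9 + 44)) - 102)² = ((6 + 11*53) - 102)² = ((6 + 583) - 102)² = (589 - 102)² = 487² = 237169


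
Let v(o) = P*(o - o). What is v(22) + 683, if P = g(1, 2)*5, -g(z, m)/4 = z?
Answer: 683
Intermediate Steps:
g(z, m) = -4*z
P = -20 (P = -4*1*5 = -4*5 = -20)
v(o) = 0 (v(o) = -20*(o - o) = -20*0 = 0)
v(22) + 683 = 0 + 683 = 683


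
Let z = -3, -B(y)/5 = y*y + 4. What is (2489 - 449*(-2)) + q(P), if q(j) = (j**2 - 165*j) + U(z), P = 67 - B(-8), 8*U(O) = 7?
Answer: 815055/8 ≈ 1.0188e+5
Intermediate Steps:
B(y) = -20 - 5*y**2 (B(y) = -5*(y*y + 4) = -5*(y**2 + 4) = -5*(4 + y**2) = -20 - 5*y**2)
U(O) = 7/8 (U(O) = (1/8)*7 = 7/8)
P = 407 (P = 67 - (-20 - 5*(-8)**2) = 67 - (-20 - 5*64) = 67 - (-20 - 320) = 67 - 1*(-340) = 67 + 340 = 407)
q(j) = 7/8 + j**2 - 165*j (q(j) = (j**2 - 165*j) + 7/8 = 7/8 + j**2 - 165*j)
(2489 - 449*(-2)) + q(P) = (2489 - 449*(-2)) + (7/8 + 407**2 - 165*407) = (2489 + 898) + (7/8 + 165649 - 67155) = 3387 + 787959/8 = 815055/8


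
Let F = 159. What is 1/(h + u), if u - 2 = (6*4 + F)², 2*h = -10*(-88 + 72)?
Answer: 1/33571 ≈ 2.9788e-5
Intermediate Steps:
h = 80 (h = (-10*(-88 + 72))/2 = (-10*(-16))/2 = (½)*160 = 80)
u = 33491 (u = 2 + (6*4 + 159)² = 2 + (24 + 159)² = 2 + 183² = 2 + 33489 = 33491)
1/(h + u) = 1/(80 + 33491) = 1/33571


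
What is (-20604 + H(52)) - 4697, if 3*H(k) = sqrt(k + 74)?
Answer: -25301 + sqrt(14) ≈ -25297.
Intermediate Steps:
H(k) = sqrt(74 + k)/3 (H(k) = sqrt(k + 74)/3 = sqrt(74 + k)/3)
(-20604 + H(52)) - 4697 = (-20604 + sqrt(74 + 52)/3) - 4697 = (-20604 + sqrt(126)/3) - 4697 = (-20604 + (3*sqrt(14))/3) - 4697 = (-20604 + sqrt(14)) - 4697 = -25301 + sqrt(14)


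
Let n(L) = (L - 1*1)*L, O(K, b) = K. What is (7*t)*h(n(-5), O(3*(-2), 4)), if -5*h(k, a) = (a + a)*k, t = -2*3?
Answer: -3024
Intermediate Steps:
t = -6
n(L) = L*(-1 + L) (n(L) = (L - 1)*L = (-1 + L)*L = L*(-1 + L))
h(k, a) = -2*a*k/5 (h(k, a) = -(a + a)*k/5 = -2*a*k/5)
(7*t)*h(n(-5), O(3*(-2), 4)) = (7*(-6))*(-2*3*(-2)*(-5*(-1 - 5))/5) = -(-84)*(-6)*(-5*(-6))/5 = -(-84)*(-6)*30/5 = -42*72 = -3024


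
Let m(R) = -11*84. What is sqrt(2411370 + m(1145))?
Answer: sqrt(2410446) ≈ 1552.6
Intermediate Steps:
m(R) = -924
sqrt(2411370 + m(1145)) = sqrt(2411370 - 924) = sqrt(2410446)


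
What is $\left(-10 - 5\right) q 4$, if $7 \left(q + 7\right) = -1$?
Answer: $\frac{3000}{7} \approx 428.57$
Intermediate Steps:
$q = - \frac{50}{7}$ ($q = -7 + \frac{1}{7} \left(-1\right) = -7 - \frac{1}{7} = - \frac{50}{7} \approx -7.1429$)
$\left(-10 - 5\right) q 4 = \left(-10 - 5\right) \left(\left(- \frac{50}{7}\right) 4\right) = \left(-15\right) \left(- \frac{200}{7}\right) = \frac{3000}{7}$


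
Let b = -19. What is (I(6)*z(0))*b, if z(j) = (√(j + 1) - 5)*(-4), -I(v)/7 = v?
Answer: 12768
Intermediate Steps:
I(v) = -7*v
z(j) = 20 - 4*√(1 + j) (z(j) = (√(1 + j) - 5)*(-4) = (-5 + √(1 + j))*(-4) = 20 - 4*√(1 + j))
(I(6)*z(0))*b = ((-7*6)*(20 - 4*√(1 + 0)))*(-19) = -42*(20 - 4*√1)*(-19) = -42*(20 - 4*1)*(-19) = -42*(20 - 4)*(-19) = -42*16*(-19) = -672*(-19) = 12768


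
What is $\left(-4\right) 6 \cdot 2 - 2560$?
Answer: $-2608$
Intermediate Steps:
$\left(-4\right) 6 \cdot 2 - 2560 = \left(-24\right) 2 - 2560 = -48 - 2560 = -2608$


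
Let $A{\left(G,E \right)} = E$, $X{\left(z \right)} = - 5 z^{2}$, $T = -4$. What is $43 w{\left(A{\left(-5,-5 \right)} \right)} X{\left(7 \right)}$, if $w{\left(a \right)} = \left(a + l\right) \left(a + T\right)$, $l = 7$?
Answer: $189630$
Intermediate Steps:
$w{\left(a \right)} = \left(-4 + a\right) \left(7 + a\right)$ ($w{\left(a \right)} = \left(a + 7\right) \left(a - 4\right) = \left(7 + a\right) \left(-4 + a\right) = \left(-4 + a\right) \left(7 + a\right)$)
$43 w{\left(A{\left(-5,-5 \right)} \right)} X{\left(7 \right)} = 43 \left(-28 + \left(-5\right)^{2} + 3 \left(-5\right)\right) \left(- 5 \cdot 7^{2}\right) = 43 \left(-28 + 25 - 15\right) \left(\left(-5\right) 49\right) = 43 \left(-18\right) \left(-245\right) = \left(-774\right) \left(-245\right) = 189630$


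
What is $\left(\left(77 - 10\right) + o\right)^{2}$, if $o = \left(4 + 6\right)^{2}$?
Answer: $27889$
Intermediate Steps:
$o = 100$ ($o = 10^{2} = 100$)
$\left(\left(77 - 10\right) + o\right)^{2} = \left(\left(77 - 10\right) + 100\right)^{2} = \left(67 + 100\right)^{2} = 167^{2} = 27889$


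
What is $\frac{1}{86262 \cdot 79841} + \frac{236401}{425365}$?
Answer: $\frac{1628151450118507}{2929592689534830} \approx 0.55576$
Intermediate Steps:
$\frac{1}{86262 \cdot 79841} + \frac{236401}{425365} = \frac{1}{86262} \cdot \frac{1}{79841} + 236401 \cdot \frac{1}{425365} = \frac{1}{6887244342} + \frac{236401}{425365} = \frac{1628151450118507}{2929592689534830}$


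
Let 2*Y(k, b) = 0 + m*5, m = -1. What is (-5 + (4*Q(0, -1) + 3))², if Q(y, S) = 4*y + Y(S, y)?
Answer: 144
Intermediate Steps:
Y(k, b) = -5/2 (Y(k, b) = (0 - 1*5)/2 = (0 - 5)/2 = (½)*(-5) = -5/2)
Q(y, S) = -5/2 + 4*y (Q(y, S) = 4*y - 5/2 = -5/2 + 4*y)
(-5 + (4*Q(0, -1) + 3))² = (-5 + (4*(-5/2 + 4*0) + 3))² = (-5 + (4*(-5/2 + 0) + 3))² = (-5 + (4*(-5/2) + 3))² = (-5 + (-10 + 3))² = (-5 - 7)² = (-12)² = 144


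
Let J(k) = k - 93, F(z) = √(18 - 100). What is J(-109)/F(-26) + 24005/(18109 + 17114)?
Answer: 24005/35223 + 101*I*√82/41 ≈ 0.68151 + 22.307*I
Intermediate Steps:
F(z) = I*√82 (F(z) = √(-82) = I*√82)
J(k) = -93 + k
J(-109)/F(-26) + 24005/(18109 + 17114) = (-93 - 109)/((I*√82)) + 24005/(18109 + 17114) = -(-101)*I*√82/41 + 24005/35223 = 101*I*√82/41 + 24005*(1/35223) = 101*I*√82/41 + 24005/35223 = 24005/35223 + 101*I*√82/41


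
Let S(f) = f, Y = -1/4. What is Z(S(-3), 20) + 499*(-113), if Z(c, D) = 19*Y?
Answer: -225567/4 ≈ -56392.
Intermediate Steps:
Y = -1/4 (Y = -1*1/4 = -1/4 ≈ -0.25000)
Z(c, D) = -19/4 (Z(c, D) = 19*(-1/4) = -19/4)
Z(S(-3), 20) + 499*(-113) = -19/4 + 499*(-113) = -19/4 - 56387 = -225567/4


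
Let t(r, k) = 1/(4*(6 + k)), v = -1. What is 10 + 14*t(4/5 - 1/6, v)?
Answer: 107/10 ≈ 10.700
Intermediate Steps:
t(r, k) = 1/(24 + 4*k)
10 + 14*t(4/5 - 1/6, v) = 10 + 14*(1/(4*(6 - 1))) = 10 + 14*((1/4)/5) = 10 + 14*((1/4)*(1/5)) = 10 + 14*(1/20) = 10 + 7/10 = 107/10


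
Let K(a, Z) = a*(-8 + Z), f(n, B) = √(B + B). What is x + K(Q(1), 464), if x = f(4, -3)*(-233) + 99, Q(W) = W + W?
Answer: 1011 - 233*I*√6 ≈ 1011.0 - 570.73*I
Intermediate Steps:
Q(W) = 2*W
f(n, B) = √2*√B (f(n, B) = √(2*B) = √2*√B)
x = 99 - 233*I*√6 (x = (√2*√(-3))*(-233) + 99 = (√2*(I*√3))*(-233) + 99 = (I*√6)*(-233) + 99 = -233*I*√6 + 99 = 99 - 233*I*√6 ≈ 99.0 - 570.73*I)
x + K(Q(1), 464) = (99 - 233*I*√6) + (2*1)*(-8 + 464) = (99 - 233*I*√6) + 2*456 = (99 - 233*I*√6) + 912 = 1011 - 233*I*√6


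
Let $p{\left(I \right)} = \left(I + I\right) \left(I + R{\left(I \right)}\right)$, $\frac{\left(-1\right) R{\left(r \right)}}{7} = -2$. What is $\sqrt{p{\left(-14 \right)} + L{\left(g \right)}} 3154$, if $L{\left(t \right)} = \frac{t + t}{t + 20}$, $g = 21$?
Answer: $\frac{3154 \sqrt{1722}}{41} \approx 3192.2$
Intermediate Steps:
$R{\left(r \right)} = 14$ ($R{\left(r \right)} = \left(-7\right) \left(-2\right) = 14$)
$p{\left(I \right)} = 2 I \left(14 + I\right)$ ($p{\left(I \right)} = \left(I + I\right) \left(I + 14\right) = 2 I \left(14 + I\right)$)
$L{\left(t \right)} = \frac{2 t}{20 + t}$
$\sqrt{p{\left(-14 \right)} + L{\left(g \right)}} 3154 = \sqrt{2 \left(-14\right) \left(14 - 14\right) + 2 \cdot 21 \frac{1}{20 + 21}} \cdot 3154 = \sqrt{2 \left(-14\right) 0 + 2 \cdot 21 \cdot \frac{1}{41}} \cdot 3154 = \sqrt{0 + 2 \cdot 21 \cdot \frac{1}{41}} \cdot 3154 = \sqrt{0 + \frac{42}{41}} \cdot 3154 = \sqrt{\frac{42}{41}} \cdot 3154 = \frac{\sqrt{1722}}{41} \cdot 3154 = \frac{3154 \sqrt{1722}}{41}$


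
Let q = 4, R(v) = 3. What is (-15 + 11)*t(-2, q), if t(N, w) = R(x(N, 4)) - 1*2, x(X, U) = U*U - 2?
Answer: -4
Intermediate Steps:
x(X, U) = -2 + U**2 (x(X, U) = U**2 - 2 = -2 + U**2)
t(N, w) = 1 (t(N, w) = 3 - 1*2 = 3 - 2 = 1)
(-15 + 11)*t(-2, q) = (-15 + 11)*1 = -4*1 = -4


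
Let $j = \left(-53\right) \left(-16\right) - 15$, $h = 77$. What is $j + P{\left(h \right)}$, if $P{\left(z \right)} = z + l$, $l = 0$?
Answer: $910$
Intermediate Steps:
$P{\left(z \right)} = z$ ($P{\left(z \right)} = z + 0 = z$)
$j = 833$ ($j = 848 - 15 = 833$)
$j + P{\left(h \right)} = 833 + 77 = 910$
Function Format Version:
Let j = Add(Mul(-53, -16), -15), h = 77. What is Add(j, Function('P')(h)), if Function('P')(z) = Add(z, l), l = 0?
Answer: 910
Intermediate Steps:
Function('P')(z) = z (Function('P')(z) = Add(z, 0) = z)
j = 833 (j = Add(848, -15) = 833)
Add(j, Function('P')(h)) = Add(833, 77) = 910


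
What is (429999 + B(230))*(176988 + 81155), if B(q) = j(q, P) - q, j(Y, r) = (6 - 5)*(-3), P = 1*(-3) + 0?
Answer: 110941084538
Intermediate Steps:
P = -3 (P = -3 + 0 = -3)
j(Y, r) = -3 (j(Y, r) = 1*(-3) = -3)
B(q) = -3 - q
(429999 + B(230))*(176988 + 81155) = (429999 + (-3 - 1*230))*(176988 + 81155) = (429999 + (-3 - 230))*258143 = (429999 - 233)*258143 = 429766*258143 = 110941084538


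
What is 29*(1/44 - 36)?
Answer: -45907/44 ≈ -1043.3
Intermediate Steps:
29*(1/44 - 36) = 29*(-1583/44) = -45907/44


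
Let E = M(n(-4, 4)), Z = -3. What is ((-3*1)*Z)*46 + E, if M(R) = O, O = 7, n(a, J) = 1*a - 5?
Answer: 421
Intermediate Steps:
n(a, J) = -5 + a (n(a, J) = a - 5 = -5 + a)
M(R) = 7
E = 7
((-3*1)*Z)*46 + E = (-3*1*(-3))*46 + 7 = -3*(-3)*46 + 7 = 9*46 + 7 = 414 + 7 = 421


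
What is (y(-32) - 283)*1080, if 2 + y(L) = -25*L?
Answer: 556200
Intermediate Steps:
y(L) = -2 - 25*L
(y(-32) - 283)*1080 = ((-2 - 25*(-32)) - 283)*1080 = ((-2 + 800) - 283)*1080 = (798 - 283)*1080 = 515*1080 = 556200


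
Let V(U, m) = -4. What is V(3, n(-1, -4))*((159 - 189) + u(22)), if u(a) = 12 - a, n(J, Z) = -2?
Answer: 160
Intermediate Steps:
V(3, n(-1, -4))*((159 - 189) + u(22)) = -4*((159 - 189) + (12 - 1*22)) = -4*(-30 + (12 - 22)) = -4*(-30 - 10) = -4*(-40) = 160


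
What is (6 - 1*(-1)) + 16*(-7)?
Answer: -105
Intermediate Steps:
(6 - 1*(-1)) + 16*(-7) = (6 + 1) - 112 = 7 - 112 = -105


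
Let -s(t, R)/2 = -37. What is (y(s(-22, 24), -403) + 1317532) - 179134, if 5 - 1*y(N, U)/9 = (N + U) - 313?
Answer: 1144221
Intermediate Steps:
s(t, R) = 74 (s(t, R) = -2*(-37) = 74)
y(N, U) = 2862 - 9*N - 9*U (y(N, U) = 45 - 9*((N + U) - 313) = 45 - 9*(-313 + N + U) = 45 + (2817 - 9*N - 9*U) = 2862 - 9*N - 9*U)
(y(s(-22, 24), -403) + 1317532) - 179134 = ((2862 - 9*74 - 9*(-403)) + 1317532) - 179134 = ((2862 - 666 + 3627) + 1317532) - 179134 = (5823 + 1317532) - 179134 = 1323355 - 179134 = 1144221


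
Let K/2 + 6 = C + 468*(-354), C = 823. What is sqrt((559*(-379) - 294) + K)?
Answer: I*sqrt(541865) ≈ 736.12*I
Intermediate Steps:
K = -329710 (K = -12 + 2*(823 + 468*(-354)) = -12 + 2*(823 - 165672) = -12 + 2*(-164849) = -12 - 329698 = -329710)
sqrt((559*(-379) - 294) + K) = sqrt((559*(-379) - 294) - 329710) = sqrt((-211861 - 294) - 329710) = sqrt(-212155 - 329710) = sqrt(-541865) = I*sqrt(541865)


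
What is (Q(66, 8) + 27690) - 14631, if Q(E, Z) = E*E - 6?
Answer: 17409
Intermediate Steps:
Q(E, Z) = -6 + E**2 (Q(E, Z) = E**2 - 6 = -6 + E**2)
(Q(66, 8) + 27690) - 14631 = ((-6 + 66**2) + 27690) - 14631 = ((-6 + 4356) + 27690) - 14631 = (4350 + 27690) - 14631 = 32040 - 14631 = 17409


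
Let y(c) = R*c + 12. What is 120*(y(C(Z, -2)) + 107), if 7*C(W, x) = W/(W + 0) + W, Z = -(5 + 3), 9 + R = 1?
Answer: 15240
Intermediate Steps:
R = -8 (R = -9 + 1 = -8)
Z = -8 (Z = -1*8 = -8)
C(W, x) = 1/7 + W/7 (C(W, x) = (W/(W + 0) + W)/7 = (W/W + W)/7 = (1 + W)/7 = 1/7 + W/7)
y(c) = 12 - 8*c (y(c) = -8*c + 12 = 12 - 8*c)
120*(y(C(Z, -2)) + 107) = 120*((12 - 8*(1/7 + (1/7)*(-8))) + 107) = 120*((12 - 8*(1/7 - 8/7)) + 107) = 120*((12 - 8*(-1)) + 107) = 120*((12 + 8) + 107) = 120*(20 + 107) = 120*127 = 15240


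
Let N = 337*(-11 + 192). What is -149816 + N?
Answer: -88819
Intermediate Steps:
N = 60997 (N = 337*181 = 60997)
-149816 + N = -149816 + 60997 = -88819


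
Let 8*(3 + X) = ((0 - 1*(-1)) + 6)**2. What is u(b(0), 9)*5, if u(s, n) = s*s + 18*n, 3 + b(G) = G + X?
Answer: 51845/64 ≈ 810.08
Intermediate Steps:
X = 25/8 (X = -3 + ((0 - 1*(-1)) + 6)**2/8 = -3 + ((0 + 1) + 6)**2/8 = -3 + (1 + 6)**2/8 = -3 + (1/8)*7**2 = -3 + (1/8)*49 = -3 + 49/8 = 25/8 ≈ 3.1250)
b(G) = 1/8 + G (b(G) = -3 + (G + 25/8) = -3 + (25/8 + G) = 1/8 + G)
u(s, n) = s**2 + 18*n
u(b(0), 9)*5 = ((1/8 + 0)**2 + 18*9)*5 = ((1/8)**2 + 162)*5 = (1/64 + 162)*5 = (10369/64)*5 = 51845/64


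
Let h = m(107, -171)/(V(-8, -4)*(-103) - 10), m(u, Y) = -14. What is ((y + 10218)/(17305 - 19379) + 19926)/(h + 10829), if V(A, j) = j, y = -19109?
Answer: 488730495/265547884 ≈ 1.8405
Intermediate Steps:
h = -7/201 (h = -14/(-4*(-103) - 10) = -14/(412 - 10) = -14/402 = -14*1/402 = -7/201 ≈ -0.034826)
((y + 10218)/(17305 - 19379) + 19926)/(h + 10829) = ((-19109 + 10218)/(17305 - 19379) + 19926)/(-7/201 + 10829) = (-8891/(-2074) + 19926)/(2176622/201) = (-8891*(-1/2074) + 19926)*(201/2176622) = (523/122 + 19926)*(201/2176622) = (2431495/122)*(201/2176622) = 488730495/265547884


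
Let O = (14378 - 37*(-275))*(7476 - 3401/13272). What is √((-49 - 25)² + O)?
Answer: √8083225248170730/6636 ≈ 13548.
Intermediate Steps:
O = 2436101297263/13272 (O = (14378 + 10175)*(7476 - 3401*1/13272) = 24553*(7476 - 3401/13272) = 24553*(99218071/13272) = 2436101297263/13272 ≈ 1.8355e+8)
√((-49 - 25)² + O) = √((-49 - 25)² + 2436101297263/13272) = √((-74)² + 2436101297263/13272) = √(5476 + 2436101297263/13272) = √(2436173974735/13272) = √8083225248170730/6636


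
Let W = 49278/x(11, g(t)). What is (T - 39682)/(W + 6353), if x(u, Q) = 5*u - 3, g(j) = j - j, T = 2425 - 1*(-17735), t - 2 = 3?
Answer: -507572/189817 ≈ -2.6740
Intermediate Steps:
t = 5 (t = 2 + 3 = 5)
T = 20160 (T = 2425 + 17735 = 20160)
g(j) = 0
x(u, Q) = -3 + 5*u
W = 24639/26 (W = 49278/(-3 + 5*11) = 49278/(-3 + 55) = 49278/52 = 49278*(1/52) = 24639/26 ≈ 947.65)
(T - 39682)/(W + 6353) = (20160 - 39682)/(24639/26 + 6353) = -19522/189817/26 = -19522*26/189817 = -507572/189817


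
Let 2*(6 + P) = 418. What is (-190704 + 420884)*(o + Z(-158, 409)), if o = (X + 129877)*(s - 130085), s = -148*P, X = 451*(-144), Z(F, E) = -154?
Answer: -2393332575701980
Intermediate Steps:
P = 203 (P = -6 + (½)*418 = -6 + 209 = 203)
X = -64944
s = -30044 (s = -148*203 = -30044)
o = -10397656357 (o = (-64944 + 129877)*(-30044 - 130085) = 64933*(-160129) = -10397656357)
(-190704 + 420884)*(o + Z(-158, 409)) = (-190704 + 420884)*(-10397656357 - 154) = 230180*(-10397656511) = -2393332575701980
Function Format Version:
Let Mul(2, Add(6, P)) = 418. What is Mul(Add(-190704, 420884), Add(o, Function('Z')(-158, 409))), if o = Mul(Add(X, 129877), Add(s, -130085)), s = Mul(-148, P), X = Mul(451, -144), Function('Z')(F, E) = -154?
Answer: -2393332575701980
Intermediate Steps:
P = 203 (P = Add(-6, Mul(Rational(1, 2), 418)) = Add(-6, 209) = 203)
X = -64944
s = -30044 (s = Mul(-148, 203) = -30044)
o = -10397656357 (o = Mul(Add(-64944, 129877), Add(-30044, -130085)) = Mul(64933, -160129) = -10397656357)
Mul(Add(-190704, 420884), Add(o, Function('Z')(-158, 409))) = Mul(Add(-190704, 420884), Add(-10397656357, -154)) = Mul(230180, -10397656511) = -2393332575701980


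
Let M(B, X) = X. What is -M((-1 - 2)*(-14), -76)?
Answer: 76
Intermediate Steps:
-M((-1 - 2)*(-14), -76) = -1*(-76) = 76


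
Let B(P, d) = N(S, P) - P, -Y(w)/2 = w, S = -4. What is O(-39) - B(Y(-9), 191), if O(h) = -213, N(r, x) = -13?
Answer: -182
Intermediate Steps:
Y(w) = -2*w
B(P, d) = -13 - P
O(-39) - B(Y(-9), 191) = -213 - (-13 - (-2)*(-9)) = -213 - (-13 - 1*18) = -213 - (-13 - 18) = -213 - 1*(-31) = -213 + 31 = -182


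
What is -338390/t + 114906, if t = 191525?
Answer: 4401406652/38305 ≈ 1.1490e+5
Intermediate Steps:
-338390/t + 114906 = -338390/191525 + 114906 = -338390*1/191525 + 114906 = -67678/38305 + 114906 = 4401406652/38305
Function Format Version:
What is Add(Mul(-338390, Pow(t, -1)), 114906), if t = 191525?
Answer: Rational(4401406652, 38305) ≈ 1.1490e+5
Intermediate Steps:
Add(Mul(-338390, Pow(t, -1)), 114906) = Add(Mul(-338390, Pow(191525, -1)), 114906) = Add(Mul(-338390, Rational(1, 191525)), 114906) = Add(Rational(-67678, 38305), 114906) = Rational(4401406652, 38305)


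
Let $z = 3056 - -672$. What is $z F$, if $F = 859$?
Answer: $3202352$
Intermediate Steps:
$z = 3728$ ($z = 3056 + 672 = 3728$)
$z F = 3728 \cdot 859 = 3202352$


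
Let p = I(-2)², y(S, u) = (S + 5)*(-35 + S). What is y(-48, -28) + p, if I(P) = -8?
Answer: 3633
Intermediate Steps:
y(S, u) = (-35 + S)*(5 + S) (y(S, u) = (5 + S)*(-35 + S) = (-35 + S)*(5 + S))
p = 64 (p = (-8)² = 64)
y(-48, -28) + p = (-175 + (-48)² - 30*(-48)) + 64 = (-175 + 2304 + 1440) + 64 = 3569 + 64 = 3633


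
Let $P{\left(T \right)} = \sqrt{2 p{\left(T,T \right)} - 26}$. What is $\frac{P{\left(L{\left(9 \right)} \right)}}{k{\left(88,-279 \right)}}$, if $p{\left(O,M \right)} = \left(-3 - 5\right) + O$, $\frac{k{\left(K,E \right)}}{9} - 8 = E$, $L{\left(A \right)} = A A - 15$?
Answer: $- \frac{\sqrt{10}}{813} \approx -0.0038896$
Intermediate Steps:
$L{\left(A \right)} = -15 + A^{2}$ ($L{\left(A \right)} = A^{2} - 15 = -15 + A^{2}$)
$k{\left(K,E \right)} = 72 + 9 E$
$p{\left(O,M \right)} = -8 + O$
$P{\left(T \right)} = \sqrt{-42 + 2 T}$ ($P{\left(T \right)} = \sqrt{2 \left(-8 + T\right) - 26} = \sqrt{\left(-16 + 2 T\right) - 26} = \sqrt{-42 + 2 T}$)
$\frac{P{\left(L{\left(9 \right)} \right)}}{k{\left(88,-279 \right)}} = \frac{\sqrt{-42 + 2 \left(-15 + 9^{2}\right)}}{72 + 9 \left(-279\right)} = \frac{\sqrt{-42 + 2 \left(-15 + 81\right)}}{72 - 2511} = \frac{\sqrt{-42 + 2 \cdot 66}}{-2439} = \sqrt{-42 + 132} \left(- \frac{1}{2439}\right) = \sqrt{90} \left(- \frac{1}{2439}\right) = 3 \sqrt{10} \left(- \frac{1}{2439}\right) = - \frac{\sqrt{10}}{813}$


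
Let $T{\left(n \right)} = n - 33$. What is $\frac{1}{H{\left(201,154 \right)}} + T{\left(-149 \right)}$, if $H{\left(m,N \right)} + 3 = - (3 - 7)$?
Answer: $-181$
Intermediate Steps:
$H{\left(m,N \right)} = 1$ ($H{\left(m,N \right)} = -3 - \left(3 - 7\right) = -3 - -4 = -3 + 4 = 1$)
$T{\left(n \right)} = -33 + n$
$\frac{1}{H{\left(201,154 \right)}} + T{\left(-149 \right)} = 1^{-1} - 182 = 1 - 182 = -181$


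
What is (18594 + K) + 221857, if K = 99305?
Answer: 339756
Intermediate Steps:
(18594 + K) + 221857 = (18594 + 99305) + 221857 = 117899 + 221857 = 339756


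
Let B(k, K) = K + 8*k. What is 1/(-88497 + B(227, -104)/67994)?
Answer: -33997/3008631653 ≈ -1.1300e-5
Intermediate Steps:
1/(-88497 + B(227, -104)/67994) = 1/(-88497 + (-104 + 8*227)/67994) = 1/(-88497 + (-104 + 1816)*(1/67994)) = 1/(-88497 + 1712*(1/67994)) = 1/(-88497 + 856/33997) = 1/(-3008631653/33997) = -33997/3008631653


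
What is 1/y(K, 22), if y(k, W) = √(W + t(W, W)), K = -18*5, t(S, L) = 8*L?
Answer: √22/66 ≈ 0.071067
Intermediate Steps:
K = -90
y(k, W) = 3*√W (y(k, W) = √(W + 8*W) = √(9*W) = 3*√W)
1/y(K, 22) = 1/(3*√22) = √22/66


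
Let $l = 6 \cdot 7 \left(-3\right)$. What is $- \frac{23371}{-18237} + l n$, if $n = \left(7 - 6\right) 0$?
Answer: $\frac{23371}{18237} \approx 1.2815$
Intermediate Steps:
$n = 0$ ($n = 1 \cdot 0 = 0$)
$l = -126$ ($l = 42 \left(-3\right) = -126$)
$- \frac{23371}{-18237} + l n = - \frac{23371}{-18237} - 0 = \left(-23371\right) \left(- \frac{1}{18237}\right) + 0 = \frac{23371}{18237} + 0 = \frac{23371}{18237}$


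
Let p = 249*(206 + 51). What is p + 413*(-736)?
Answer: -239975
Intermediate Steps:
p = 63993 (p = 249*257 = 63993)
p + 413*(-736) = 63993 + 413*(-736) = 63993 - 303968 = -239975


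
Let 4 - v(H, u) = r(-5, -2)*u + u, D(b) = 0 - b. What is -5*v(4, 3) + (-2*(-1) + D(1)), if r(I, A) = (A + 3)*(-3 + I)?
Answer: -124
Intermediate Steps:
D(b) = -b
r(I, A) = (-3 + I)*(3 + A) (r(I, A) = (3 + A)*(-3 + I) = (-3 + I)*(3 + A))
v(H, u) = 4 + 7*u (v(H, u) = 4 - ((-9 - 3*(-2) + 3*(-5) - 2*(-5))*u + u) = 4 - ((-9 + 6 - 15 + 10)*u + u) = 4 - (-8*u + u) = 4 - (-7)*u = 4 + 7*u)
-5*v(4, 3) + (-2*(-1) + D(1)) = -5*(4 + 7*3) + (-2*(-1) - 1*1) = -5*(4 + 21) + (2 - 1) = -5*25 + 1 = -125 + 1 = -124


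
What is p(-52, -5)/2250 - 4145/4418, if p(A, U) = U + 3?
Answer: -4667543/4970250 ≈ -0.93910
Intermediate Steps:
p(A, U) = 3 + U
p(-52, -5)/2250 - 4145/4418 = (3 - 5)/2250 - 4145/4418 = -2*1/2250 - 4145*1/4418 = -1/1125 - 4145/4418 = -4667543/4970250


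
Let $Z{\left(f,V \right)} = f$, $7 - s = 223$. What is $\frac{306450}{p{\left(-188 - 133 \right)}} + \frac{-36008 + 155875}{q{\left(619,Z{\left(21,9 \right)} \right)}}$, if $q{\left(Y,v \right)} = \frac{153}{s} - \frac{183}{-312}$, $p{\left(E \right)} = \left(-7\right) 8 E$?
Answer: $- \frac{56021988567}{56924} \approx -9.8415 \cdot 10^{5}$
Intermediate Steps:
$s = -216$ ($s = 7 - 223 = -216$)
$p{\left(E \right)} = - 56 E$
$q{\left(Y,v \right)} = - \frac{19}{156}$ ($q{\left(Y,v \right)} = \frac{153}{-216} - \frac{183}{-312} = 153 \left(- \frac{1}{216}\right) - - \frac{61}{104} = - \frac{17}{24} + \frac{61}{104} = - \frac{19}{156}$)
$\frac{306450}{p{\left(-188 - 133 \right)}} + \frac{-36008 + 155875}{q{\left(619,Z{\left(21,9 \right)} \right)}} = \frac{306450}{\left(-56\right) \left(-188 - 133\right)} + \frac{-36008 + 155875}{- \frac{19}{156}} = \frac{306450}{\left(-56\right) \left(-321\right)} + 119867 \left(- \frac{156}{19}\right) = \frac{306450}{17976} - \frac{18699252}{19} = 306450 \cdot \frac{1}{17976} - \frac{18699252}{19} = \frac{51075}{2996} - \frac{18699252}{19} = - \frac{56021988567}{56924}$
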